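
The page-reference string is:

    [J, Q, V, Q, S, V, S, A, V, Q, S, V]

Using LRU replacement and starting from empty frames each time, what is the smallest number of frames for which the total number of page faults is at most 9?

3

f=1: 12 faults
f=2: 10 faults
f=3: 7 faults
f=4: 5 faults
f=5: 5 faults
Smallest f with faults ≤ 9 is 3.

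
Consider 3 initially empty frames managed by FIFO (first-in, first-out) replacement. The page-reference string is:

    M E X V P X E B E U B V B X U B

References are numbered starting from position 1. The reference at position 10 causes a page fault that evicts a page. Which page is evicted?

P

pos 1: M → miss, frames [M]
pos 2: E → miss, frames [M, E]
pos 3: X → miss, frames [M, E, X]
pos 4: V → miss, evict M, frames [E, X, V]
pos 5: P → miss, evict E, frames [X, V, P]
pos 6: X → hit
pos 7: E → miss, evict X, frames [V, P, E]
pos 8: B → miss, evict V, frames [P, E, B]
pos 9: E → hit
pos 10: U → miss, evict P, frames [E, B, U]
At position 10, page P is evicted.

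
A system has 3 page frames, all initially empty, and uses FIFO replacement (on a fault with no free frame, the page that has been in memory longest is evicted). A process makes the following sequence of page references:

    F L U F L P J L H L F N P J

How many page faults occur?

F: fault, frames (F)
L: fault, frames (F L)
U: fault, frames (F L U)
F: hit
L: hit
P: fault, evict F, frames (L U P)
J: fault, evict L, frames (U P J)
L: fault, evict U, frames (P J L)
H: fault, evict P, frames (J L H)
L: hit
F: fault, evict J, frames (L H F)
N: fault, evict L, frames (H F N)
P: fault, evict H, frames (F N P)
J: fault, evict F, frames (N P J)
Page faults: 11.

11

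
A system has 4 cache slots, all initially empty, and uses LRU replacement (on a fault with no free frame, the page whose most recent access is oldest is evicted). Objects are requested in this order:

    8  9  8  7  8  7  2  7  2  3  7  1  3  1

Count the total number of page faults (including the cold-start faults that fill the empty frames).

6

8: miss, frames {8}
9: miss, frames {8,9}
8: hit
7: miss, frames {9,8,7}
8: hit
7: hit
2: miss, frames {9,8,7,2}
7: hit
2: hit
3: miss, evict 9, frames {8,7,2,3}
7: hit
1: miss, evict 8, frames {2,3,7,1}
3: hit
1: hit
Page faults: 6.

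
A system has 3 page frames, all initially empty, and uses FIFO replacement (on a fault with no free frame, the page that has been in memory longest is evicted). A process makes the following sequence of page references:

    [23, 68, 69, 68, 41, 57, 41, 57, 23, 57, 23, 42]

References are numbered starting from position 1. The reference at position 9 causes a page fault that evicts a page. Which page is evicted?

pos 1: 23 -> fault, frames {23}
pos 2: 68 -> fault, frames {23,68}
pos 3: 69 -> fault, frames {23,68,69}
pos 4: 68 -> hit
pos 5: 41 -> fault, evict 23, frames {68,69,41}
pos 6: 57 -> fault, evict 68, frames {69,41,57}
pos 7: 41 -> hit
pos 8: 57 -> hit
pos 9: 23 -> fault, evict 69, frames {41,57,23}
At position 9, page 69 is evicted.

69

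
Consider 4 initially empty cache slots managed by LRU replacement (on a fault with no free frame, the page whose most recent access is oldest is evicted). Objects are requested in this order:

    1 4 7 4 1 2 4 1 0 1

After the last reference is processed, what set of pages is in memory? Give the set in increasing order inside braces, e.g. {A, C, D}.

1 -> miss, frames {1}
4 -> miss, frames {1,4}
7 -> miss, frames {1,4,7}
4 -> hit
1 -> hit
2 -> miss, frames {7,4,1,2}
4 -> hit
1 -> hit
0 -> miss, evict 7, frames {2,4,1,0}
1 -> hit

{0, 1, 2, 4}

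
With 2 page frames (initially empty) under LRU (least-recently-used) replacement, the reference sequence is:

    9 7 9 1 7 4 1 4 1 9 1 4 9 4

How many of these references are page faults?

9

9 -> fault, frames {9}
7 -> fault, frames {9,7}
9 -> hit
1 -> fault, evict 7, frames {9,1}
7 -> fault, evict 9, frames {1,7}
4 -> fault, evict 1, frames {7,4}
1 -> fault, evict 7, frames {4,1}
4 -> hit
1 -> hit
9 -> fault, evict 4, frames {1,9}
1 -> hit
4 -> fault, evict 9, frames {1,4}
9 -> fault, evict 1, frames {4,9}
4 -> hit
Page faults: 9.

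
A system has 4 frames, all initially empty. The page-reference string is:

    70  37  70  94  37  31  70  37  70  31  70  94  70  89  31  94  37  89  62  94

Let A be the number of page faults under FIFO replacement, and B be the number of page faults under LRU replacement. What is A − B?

Under FIFO: F F . F . F . . . . . . . F . . . . F . → 6 faults.
Under LRU: F F . F . F . . . . . . . F . . F . F . → 7 faults.
A − B = 6 − 7 = -1.

-1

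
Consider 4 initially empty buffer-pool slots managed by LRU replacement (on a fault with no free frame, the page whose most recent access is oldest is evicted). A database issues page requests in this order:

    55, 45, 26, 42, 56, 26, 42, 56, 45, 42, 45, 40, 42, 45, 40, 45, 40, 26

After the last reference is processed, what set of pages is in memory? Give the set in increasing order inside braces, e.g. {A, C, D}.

55 → miss, frames (55)
45 → miss, frames (55 45)
26 → miss, frames (55 45 26)
42 → miss, frames (55 45 26 42)
56 → miss, evict 55, frames (45 26 42 56)
26 → hit
42 → hit
56 → hit
45 → hit
42 → hit
45 → hit
40 → miss, evict 26, frames (56 42 45 40)
42 → hit
45 → hit
40 → hit
45 → hit
40 → hit
26 → miss, evict 56, frames (42 45 40 26)

{26, 40, 42, 45}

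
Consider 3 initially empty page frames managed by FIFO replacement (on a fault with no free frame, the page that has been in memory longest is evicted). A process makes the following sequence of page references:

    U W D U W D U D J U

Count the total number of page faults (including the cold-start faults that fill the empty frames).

5

U -> fault, frames (U)
W -> fault, frames (U W)
D -> fault, frames (U W D)
U -> hit
W -> hit
D -> hit
U -> hit
D -> hit
J -> fault, evict U, frames (W D J)
U -> fault, evict W, frames (D J U)
Page faults: 5.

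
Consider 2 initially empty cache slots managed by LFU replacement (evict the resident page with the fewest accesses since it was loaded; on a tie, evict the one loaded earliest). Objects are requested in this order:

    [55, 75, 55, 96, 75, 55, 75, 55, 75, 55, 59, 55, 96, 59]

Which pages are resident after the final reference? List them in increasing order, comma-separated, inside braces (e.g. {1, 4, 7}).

{55, 59}

55 → fault, frames (55)
75 → fault, frames (55 75)
55 → hit
96 → fault, evict 75, frames (55 96)
75 → fault, evict 96, frames (55 75)
55 → hit
75 → hit
55 → hit
75 → hit
55 → hit
59 → fault, evict 75, frames (55 59)
55 → hit
96 → fault, evict 59, frames (55 96)
59 → fault, evict 96, frames (55 59)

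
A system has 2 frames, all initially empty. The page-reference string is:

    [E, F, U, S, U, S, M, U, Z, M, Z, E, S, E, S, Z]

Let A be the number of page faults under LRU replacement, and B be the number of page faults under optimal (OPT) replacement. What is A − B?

Under LRU: F F F F . . F F F F . F F . . F → 11 faults.
Under OPT: F F F F . . F . F . . F F . . F → 9 faults.
A − B = 11 − 9 = 2.

2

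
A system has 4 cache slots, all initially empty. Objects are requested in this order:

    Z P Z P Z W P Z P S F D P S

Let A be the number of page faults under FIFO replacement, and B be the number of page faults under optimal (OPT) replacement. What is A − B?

Under FIFO: F F . . . F . . . F F F F . → 7 faults.
Under OPT: F F . . . F . . . F F F . . → 6 faults.
A − B = 7 − 6 = 1.

1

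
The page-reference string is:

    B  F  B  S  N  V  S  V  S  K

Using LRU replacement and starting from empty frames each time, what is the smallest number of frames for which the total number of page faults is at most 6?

f=1: 10 faults
f=2: 7 faults
f=3: 6 faults
f=4: 6 faults
f=5: 6 faults
f=6: 6 faults
Smallest f with faults ≤ 6 is 3.

3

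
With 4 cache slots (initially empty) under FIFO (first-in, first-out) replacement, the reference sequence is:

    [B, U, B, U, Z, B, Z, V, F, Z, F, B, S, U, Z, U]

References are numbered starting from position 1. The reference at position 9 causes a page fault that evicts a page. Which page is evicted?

pos 1: B: miss, frames [B]
pos 2: U: miss, frames [B, U]
pos 3: B: hit
pos 4: U: hit
pos 5: Z: miss, frames [B, U, Z]
pos 6: B: hit
pos 7: Z: hit
pos 8: V: miss, frames [B, U, Z, V]
pos 9: F: miss, evict B, frames [U, Z, V, F]
At position 9, page B is evicted.

B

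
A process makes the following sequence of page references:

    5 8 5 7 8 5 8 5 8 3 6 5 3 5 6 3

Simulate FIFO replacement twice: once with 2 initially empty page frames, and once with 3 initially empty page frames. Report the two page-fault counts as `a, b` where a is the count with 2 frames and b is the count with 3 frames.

10, 6

2 frames: F F . F . F F . . F F F F . F . → 10 faults.
3 frames: F F . F . . . . . F F F . . . . → 6 faults.
6 < 10: adding a frame reduced faults, as is typical.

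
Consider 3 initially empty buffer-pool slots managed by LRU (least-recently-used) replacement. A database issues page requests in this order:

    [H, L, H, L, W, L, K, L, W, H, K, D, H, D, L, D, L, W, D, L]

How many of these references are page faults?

9

H → miss, frames {H}
L → miss, frames {H,L}
H → hit
L → hit
W → miss, frames {H,L,W}
L → hit
K → miss, evict H, frames {W,L,K}
L → hit
W → hit
H → miss, evict K, frames {L,W,H}
K → miss, evict L, frames {W,H,K}
D → miss, evict W, frames {H,K,D}
H → hit
D → hit
L → miss, evict K, frames {H,D,L}
D → hit
L → hit
W → miss, evict H, frames {D,L,W}
D → hit
L → hit
Page faults: 9.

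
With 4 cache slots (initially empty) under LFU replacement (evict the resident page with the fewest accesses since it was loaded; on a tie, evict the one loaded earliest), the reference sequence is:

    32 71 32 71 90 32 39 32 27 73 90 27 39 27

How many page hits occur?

5

32 -> miss, frames {32}
71 -> miss, frames {32,71}
32 -> hit
71 -> hit
90 -> miss, frames {32,71,90}
32 -> hit
39 -> miss, frames {32,71,90,39}
32 -> hit
27 -> miss, evict 90, frames {32,71,39,27}
73 -> miss, evict 39, frames {32,71,27,73}
90 -> miss, evict 27, frames {32,71,73,90}
27 -> miss, evict 73, frames {32,71,90,27}
39 -> miss, evict 90, frames {32,71,27,39}
27 -> hit
Hits: 5.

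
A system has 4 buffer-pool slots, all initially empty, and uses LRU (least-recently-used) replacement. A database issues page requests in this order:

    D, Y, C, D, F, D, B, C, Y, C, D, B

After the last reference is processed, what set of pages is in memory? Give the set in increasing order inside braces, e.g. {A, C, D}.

D -> miss, frames (D)
Y -> miss, frames (D Y)
C -> miss, frames (D Y C)
D -> hit
F -> miss, frames (Y C D F)
D -> hit
B -> miss, evict Y, frames (C F D B)
C -> hit
Y -> miss, evict F, frames (D B C Y)
C -> hit
D -> hit
B -> hit

{B, C, D, Y}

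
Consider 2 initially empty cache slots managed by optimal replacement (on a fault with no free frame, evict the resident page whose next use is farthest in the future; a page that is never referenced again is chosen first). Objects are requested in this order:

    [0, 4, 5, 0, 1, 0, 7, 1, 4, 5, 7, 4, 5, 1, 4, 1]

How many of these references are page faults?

9

0: miss, frames {0}
4: miss, frames {0,4}
5: miss, evict 4, frames {0,5}
0: hit
1: miss, evict 5, frames {0,1}
0: hit
7: miss, evict 0, frames {1,7}
1: hit
4: miss, evict 1, frames {7,4}
5: miss, evict 4, frames {7,5}
7: hit
4: miss, evict 7, frames {5,4}
5: hit
1: miss, evict 5, frames {4,1}
4: hit
1: hit
Page faults: 9.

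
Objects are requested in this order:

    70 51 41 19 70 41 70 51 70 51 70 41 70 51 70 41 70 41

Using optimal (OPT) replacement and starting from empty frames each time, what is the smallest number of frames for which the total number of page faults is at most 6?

3

f=1: 18 faults
f=2: 9 faults
f=3: 5 faults
f=4: 4 faults
Smallest f with faults ≤ 6 is 3.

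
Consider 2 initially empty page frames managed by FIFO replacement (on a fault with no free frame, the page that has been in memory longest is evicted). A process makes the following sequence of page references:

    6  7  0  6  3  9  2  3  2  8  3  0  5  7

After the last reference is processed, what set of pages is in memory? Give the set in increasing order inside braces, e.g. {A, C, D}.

{5, 7}

6 -> fault, frames [6]
7 -> fault, frames [6, 7]
0 -> fault, evict 6, frames [7, 0]
6 -> fault, evict 7, frames [0, 6]
3 -> fault, evict 0, frames [6, 3]
9 -> fault, evict 6, frames [3, 9]
2 -> fault, evict 3, frames [9, 2]
3 -> fault, evict 9, frames [2, 3]
2 -> hit
8 -> fault, evict 2, frames [3, 8]
3 -> hit
0 -> fault, evict 3, frames [8, 0]
5 -> fault, evict 8, frames [0, 5]
7 -> fault, evict 0, frames [5, 7]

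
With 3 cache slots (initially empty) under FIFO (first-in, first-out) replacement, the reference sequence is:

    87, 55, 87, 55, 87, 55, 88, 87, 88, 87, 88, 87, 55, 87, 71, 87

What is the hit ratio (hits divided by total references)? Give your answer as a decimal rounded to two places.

0.69

87: fault, frames (87)
55: fault, frames (87 55)
87: hit
55: hit
87: hit
55: hit
88: fault, frames (87 55 88)
87: hit
88: hit
87: hit
88: hit
87: hit
55: hit
87: hit
71: fault, evict 87, frames (55 88 71)
87: fault, evict 55, frames (88 71 87)
Hits: 11 of 16 references → 11/16 = 0.6875.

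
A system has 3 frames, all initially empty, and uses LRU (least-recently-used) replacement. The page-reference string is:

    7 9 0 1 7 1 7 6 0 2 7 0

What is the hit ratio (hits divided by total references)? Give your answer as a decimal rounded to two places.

7: miss, frames {7}
9: miss, frames {7,9}
0: miss, frames {7,9,0}
1: miss, evict 7, frames {9,0,1}
7: miss, evict 9, frames {0,1,7}
1: hit
7: hit
6: miss, evict 0, frames {1,7,6}
0: miss, evict 1, frames {7,6,0}
2: miss, evict 7, frames {6,0,2}
7: miss, evict 6, frames {0,2,7}
0: hit
Hits: 3 of 12 references → 3/12 = 0.2500.

0.25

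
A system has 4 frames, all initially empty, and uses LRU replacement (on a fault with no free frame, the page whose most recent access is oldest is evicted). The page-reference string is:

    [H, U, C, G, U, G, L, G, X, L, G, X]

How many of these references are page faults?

6

H: fault, frames [H]
U: fault, frames [H, U]
C: fault, frames [H, U, C]
G: fault, frames [H, U, C, G]
U: hit
G: hit
L: fault, evict H, frames [C, U, G, L]
G: hit
X: fault, evict C, frames [U, L, G, X]
L: hit
G: hit
X: hit
Page faults: 6.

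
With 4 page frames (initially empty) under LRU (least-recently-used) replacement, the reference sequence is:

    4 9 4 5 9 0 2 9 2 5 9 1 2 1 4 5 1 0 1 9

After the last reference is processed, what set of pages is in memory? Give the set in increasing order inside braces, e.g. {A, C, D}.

4 -> miss, frames {4}
9 -> miss, frames {4,9}
4 -> hit
5 -> miss, frames {9,4,5}
9 -> hit
0 -> miss, frames {4,5,9,0}
2 -> miss, evict 4, frames {5,9,0,2}
9 -> hit
2 -> hit
5 -> hit
9 -> hit
1 -> miss, evict 0, frames {2,5,9,1}
2 -> hit
1 -> hit
4 -> miss, evict 5, frames {9,2,1,4}
5 -> miss, evict 9, frames {2,1,4,5}
1 -> hit
0 -> miss, evict 2, frames {4,5,1,0}
1 -> hit
9 -> miss, evict 4, frames {5,0,1,9}

{0, 1, 5, 9}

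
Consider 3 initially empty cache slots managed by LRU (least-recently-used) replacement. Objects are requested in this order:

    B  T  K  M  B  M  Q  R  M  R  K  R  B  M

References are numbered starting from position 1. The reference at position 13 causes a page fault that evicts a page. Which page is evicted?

M

pos 1: B → fault, frames (B)
pos 2: T → fault, frames (B T)
pos 3: K → fault, frames (B T K)
pos 4: M → fault, evict B, frames (T K M)
pos 5: B → fault, evict T, frames (K M B)
pos 6: M → hit
pos 7: Q → fault, evict K, frames (B M Q)
pos 8: R → fault, evict B, frames (M Q R)
pos 9: M → hit
pos 10: R → hit
pos 11: K → fault, evict Q, frames (M R K)
pos 12: R → hit
pos 13: B → fault, evict M, frames (K R B)
At position 13, page M is evicted.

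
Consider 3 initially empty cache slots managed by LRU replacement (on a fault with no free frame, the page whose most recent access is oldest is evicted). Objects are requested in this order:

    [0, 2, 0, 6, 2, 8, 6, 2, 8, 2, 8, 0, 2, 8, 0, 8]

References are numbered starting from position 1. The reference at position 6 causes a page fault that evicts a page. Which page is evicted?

0

pos 1: 0 → fault, frames [0]
pos 2: 2 → fault, frames [0, 2]
pos 3: 0 → hit
pos 4: 6 → fault, frames [2, 0, 6]
pos 5: 2 → hit
pos 6: 8 → fault, evict 0, frames [6, 2, 8]
At position 6, page 0 is evicted.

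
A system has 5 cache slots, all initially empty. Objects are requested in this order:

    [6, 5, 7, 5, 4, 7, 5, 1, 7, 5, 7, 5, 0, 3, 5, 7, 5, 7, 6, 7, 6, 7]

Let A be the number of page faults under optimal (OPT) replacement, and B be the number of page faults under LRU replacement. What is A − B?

Under OPT: F F F . F . . F . . . . F F . . . . . . . . → 7 faults.
Under LRU: F F F . F . . F . . . . F F . . . . F . . . → 8 faults.
A − B = 7 − 8 = -1.

-1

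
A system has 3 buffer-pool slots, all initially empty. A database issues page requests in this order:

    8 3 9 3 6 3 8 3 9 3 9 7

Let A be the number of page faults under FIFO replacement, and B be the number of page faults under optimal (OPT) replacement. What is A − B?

2

Under FIFO: F F F . F . F F F . . F → 8 faults.
Under OPT: F F F . F . . . F . . F → 6 faults.
A − B = 8 − 6 = 2.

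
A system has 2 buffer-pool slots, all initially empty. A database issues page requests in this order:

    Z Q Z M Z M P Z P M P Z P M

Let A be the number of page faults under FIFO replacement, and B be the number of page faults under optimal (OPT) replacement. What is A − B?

Under FIFO: F F . F F . F . . F . F F F → 9 faults.
Under OPT: F F . F . . F . . F . F . F → 7 faults.
A − B = 9 − 7 = 2.

2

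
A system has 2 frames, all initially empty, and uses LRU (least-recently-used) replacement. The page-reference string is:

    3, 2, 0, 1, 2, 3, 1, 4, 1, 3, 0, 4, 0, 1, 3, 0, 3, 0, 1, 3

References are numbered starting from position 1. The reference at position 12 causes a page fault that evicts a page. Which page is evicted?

pos 1: 3: fault, frames {3}
pos 2: 2: fault, frames {3,2}
pos 3: 0: fault, evict 3, frames {2,0}
pos 4: 1: fault, evict 2, frames {0,1}
pos 5: 2: fault, evict 0, frames {1,2}
pos 6: 3: fault, evict 1, frames {2,3}
pos 7: 1: fault, evict 2, frames {3,1}
pos 8: 4: fault, evict 3, frames {1,4}
pos 9: 1: hit
pos 10: 3: fault, evict 4, frames {1,3}
pos 11: 0: fault, evict 1, frames {3,0}
pos 12: 4: fault, evict 3, frames {0,4}
At position 12, page 3 is evicted.

3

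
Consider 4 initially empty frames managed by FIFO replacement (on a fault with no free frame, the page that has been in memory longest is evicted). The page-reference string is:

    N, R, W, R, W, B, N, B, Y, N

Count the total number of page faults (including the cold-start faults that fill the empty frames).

N → miss, frames (N)
R → miss, frames (N R)
W → miss, frames (N R W)
R → hit
W → hit
B → miss, frames (N R W B)
N → hit
B → hit
Y → miss, evict N, frames (R W B Y)
N → miss, evict R, frames (W B Y N)
Page faults: 6.

6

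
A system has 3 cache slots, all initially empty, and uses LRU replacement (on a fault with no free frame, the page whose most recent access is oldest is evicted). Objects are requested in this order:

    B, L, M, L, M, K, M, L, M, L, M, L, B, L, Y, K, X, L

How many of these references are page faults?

9

B -> miss, frames {B}
L -> miss, frames {B,L}
M -> miss, frames {B,L,M}
L -> hit
M -> hit
K -> miss, evict B, frames {L,M,K}
M -> hit
L -> hit
M -> hit
L -> hit
M -> hit
L -> hit
B -> miss, evict K, frames {M,L,B}
L -> hit
Y -> miss, evict M, frames {B,L,Y}
K -> miss, evict B, frames {L,Y,K}
X -> miss, evict L, frames {Y,K,X}
L -> miss, evict Y, frames {K,X,L}
Page faults: 9.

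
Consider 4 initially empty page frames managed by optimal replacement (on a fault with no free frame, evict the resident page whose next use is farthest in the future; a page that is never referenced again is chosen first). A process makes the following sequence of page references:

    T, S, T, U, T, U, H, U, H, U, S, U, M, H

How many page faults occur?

5

T → miss, frames (T)
S → miss, frames (T S)
T → hit
U → miss, frames (T S U)
T → hit
U → hit
H → miss, frames (T S U H)
U → hit
H → hit
U → hit
S → hit
U → hit
M → miss, evict U, frames (T S H M)
H → hit
Page faults: 5.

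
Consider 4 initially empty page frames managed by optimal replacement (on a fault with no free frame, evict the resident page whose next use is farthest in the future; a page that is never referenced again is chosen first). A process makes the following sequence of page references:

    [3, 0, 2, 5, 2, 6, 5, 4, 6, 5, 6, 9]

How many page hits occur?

5

3 -> fault, frames {3}
0 -> fault, frames {3,0}
2 -> fault, frames {3,0,2}
5 -> fault, frames {3,0,2,5}
2 -> hit
6 -> fault, evict 2, frames {3,0,5,6}
5 -> hit
4 -> fault, evict 0, frames {3,5,6,4}
6 -> hit
5 -> hit
6 -> hit
9 -> fault, evict 4, frames {3,5,6,9}
Hits: 5.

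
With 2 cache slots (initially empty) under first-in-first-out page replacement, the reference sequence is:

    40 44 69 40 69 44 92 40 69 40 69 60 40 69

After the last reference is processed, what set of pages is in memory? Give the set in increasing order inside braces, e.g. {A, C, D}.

{40, 69}

40 -> miss, frames {40}
44 -> miss, frames {40,44}
69 -> miss, evict 40, frames {44,69}
40 -> miss, evict 44, frames {69,40}
69 -> hit
44 -> miss, evict 69, frames {40,44}
92 -> miss, evict 40, frames {44,92}
40 -> miss, evict 44, frames {92,40}
69 -> miss, evict 92, frames {40,69}
40 -> hit
69 -> hit
60 -> miss, evict 40, frames {69,60}
40 -> miss, evict 69, frames {60,40}
69 -> miss, evict 60, frames {40,69}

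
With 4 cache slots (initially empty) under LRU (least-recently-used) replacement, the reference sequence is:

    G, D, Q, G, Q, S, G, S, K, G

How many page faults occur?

G -> fault, frames [G]
D -> fault, frames [G, D]
Q -> fault, frames [G, D, Q]
G -> hit
Q -> hit
S -> fault, frames [D, G, Q, S]
G -> hit
S -> hit
K -> fault, evict D, frames [Q, G, S, K]
G -> hit
Page faults: 5.

5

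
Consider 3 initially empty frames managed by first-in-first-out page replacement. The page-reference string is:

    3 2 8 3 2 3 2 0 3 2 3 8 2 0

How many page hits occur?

3 -> miss, frames [3]
2 -> miss, frames [3, 2]
8 -> miss, frames [3, 2, 8]
3 -> hit
2 -> hit
3 -> hit
2 -> hit
0 -> miss, evict 3, frames [2, 8, 0]
3 -> miss, evict 2, frames [8, 0, 3]
2 -> miss, evict 8, frames [0, 3, 2]
3 -> hit
8 -> miss, evict 0, frames [3, 2, 8]
2 -> hit
0 -> miss, evict 3, frames [2, 8, 0]
Hits: 6.

6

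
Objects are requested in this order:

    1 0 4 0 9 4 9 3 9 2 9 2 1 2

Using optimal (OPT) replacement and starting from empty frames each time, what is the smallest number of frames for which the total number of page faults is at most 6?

3

f=1: 14 faults
f=2: 7 faults
f=3: 6 faults
f=4: 6 faults
f=5: 6 faults
f=6: 6 faults
Smallest f with faults ≤ 6 is 3.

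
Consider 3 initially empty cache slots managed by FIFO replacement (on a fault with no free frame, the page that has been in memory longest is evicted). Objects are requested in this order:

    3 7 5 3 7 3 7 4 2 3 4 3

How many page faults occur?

6

3: miss, frames (3)
7: miss, frames (3 7)
5: miss, frames (3 7 5)
3: hit
7: hit
3: hit
7: hit
4: miss, evict 3, frames (7 5 4)
2: miss, evict 7, frames (5 4 2)
3: miss, evict 5, frames (4 2 3)
4: hit
3: hit
Page faults: 6.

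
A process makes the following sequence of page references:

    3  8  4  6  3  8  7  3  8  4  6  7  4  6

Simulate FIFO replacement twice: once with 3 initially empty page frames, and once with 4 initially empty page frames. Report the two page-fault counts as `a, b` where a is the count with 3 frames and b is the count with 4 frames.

3 frames: F F F F F F F . . F F . . . → 9 faults.
4 frames: F F F F . . F F F F F F . . → 10 faults.
10 > 9: adding a frame increased faults — Belady's anomaly.

9, 10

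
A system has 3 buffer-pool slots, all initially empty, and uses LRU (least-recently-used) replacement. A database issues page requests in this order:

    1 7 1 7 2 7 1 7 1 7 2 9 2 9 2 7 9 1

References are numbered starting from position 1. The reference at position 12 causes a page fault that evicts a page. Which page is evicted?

pos 1: 1: fault, frames [1]
pos 2: 7: fault, frames [1, 7]
pos 3: 1: hit
pos 4: 7: hit
pos 5: 2: fault, frames [1, 7, 2]
pos 6: 7: hit
pos 7: 1: hit
pos 8: 7: hit
pos 9: 1: hit
pos 10: 7: hit
pos 11: 2: hit
pos 12: 9: fault, evict 1, frames [7, 2, 9]
At position 12, page 1 is evicted.

1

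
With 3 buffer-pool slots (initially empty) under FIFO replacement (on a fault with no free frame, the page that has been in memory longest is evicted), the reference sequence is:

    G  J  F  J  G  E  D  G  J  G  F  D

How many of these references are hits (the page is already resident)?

G -> fault, frames [G]
J -> fault, frames [G, J]
F -> fault, frames [G, J, F]
J -> hit
G -> hit
E -> fault, evict G, frames [J, F, E]
D -> fault, evict J, frames [F, E, D]
G -> fault, evict F, frames [E, D, G]
J -> fault, evict E, frames [D, G, J]
G -> hit
F -> fault, evict D, frames [G, J, F]
D -> fault, evict G, frames [J, F, D]
Hits: 3.

3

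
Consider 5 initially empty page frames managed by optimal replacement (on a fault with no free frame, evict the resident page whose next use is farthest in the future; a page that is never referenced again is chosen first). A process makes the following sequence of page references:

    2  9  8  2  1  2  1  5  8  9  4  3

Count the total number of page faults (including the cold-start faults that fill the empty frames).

7

2 → fault, frames (2)
9 → fault, frames (2 9)
8 → fault, frames (2 9 8)
2 → hit
1 → fault, frames (2 9 8 1)
2 → hit
1 → hit
5 → fault, frames (2 9 8 1 5)
8 → hit
9 → hit
4 → fault, evict 5, frames (2 9 8 1 4)
3 → fault, evict 4, frames (2 9 8 1 3)
Page faults: 7.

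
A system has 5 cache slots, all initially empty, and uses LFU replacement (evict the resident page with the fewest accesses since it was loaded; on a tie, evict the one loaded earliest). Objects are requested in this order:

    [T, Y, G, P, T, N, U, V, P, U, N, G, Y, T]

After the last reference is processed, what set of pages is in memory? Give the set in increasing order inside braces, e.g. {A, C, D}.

{N, P, T, U, Y}

T → fault, frames {T}
Y → fault, frames {T,Y}
G → fault, frames {T,Y,G}
P → fault, frames {T,Y,G,P}
T → hit
N → fault, frames {T,Y,G,P,N}
U → fault, evict Y, frames {T,G,P,N,U}
V → fault, evict G, frames {T,P,N,U,V}
P → hit
U → hit
N → hit
G → fault, evict V, frames {T,P,N,U,G}
Y → fault, evict G, frames {T,P,N,U,Y}
T → hit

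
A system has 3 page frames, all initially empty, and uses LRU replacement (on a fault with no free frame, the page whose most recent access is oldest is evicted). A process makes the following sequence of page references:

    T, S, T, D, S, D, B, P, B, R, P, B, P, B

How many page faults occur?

6

T → fault, frames (T)
S → fault, frames (T S)
T → hit
D → fault, frames (S T D)
S → hit
D → hit
B → fault, evict T, frames (S D B)
P → fault, evict S, frames (D B P)
B → hit
R → fault, evict D, frames (P B R)
P → hit
B → hit
P → hit
B → hit
Page faults: 6.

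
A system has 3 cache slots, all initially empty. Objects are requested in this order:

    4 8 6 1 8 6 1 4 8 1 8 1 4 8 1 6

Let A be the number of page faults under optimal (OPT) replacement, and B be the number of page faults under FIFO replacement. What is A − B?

-1

Under OPT: F F F F . . . F . . . . . . . F → 6 faults.
Under FIFO: F F F F . . . F F . . . . . . F → 7 faults.
A − B = 6 − 7 = -1.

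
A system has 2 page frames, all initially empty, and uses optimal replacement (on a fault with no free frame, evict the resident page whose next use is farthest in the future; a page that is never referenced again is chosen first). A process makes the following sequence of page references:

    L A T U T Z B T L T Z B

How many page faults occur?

L → fault, frames (L)
A → fault, frames (L A)
T → fault, evict A, frames (L T)
U → fault, evict L, frames (T U)
T → hit
Z → fault, evict U, frames (T Z)
B → fault, evict Z, frames (T B)
T → hit
L → fault, evict B, frames (T L)
T → hit
Z → fault, evict L, frames (T Z)
B → fault, evict Z, frames (T B)
Page faults: 9.

9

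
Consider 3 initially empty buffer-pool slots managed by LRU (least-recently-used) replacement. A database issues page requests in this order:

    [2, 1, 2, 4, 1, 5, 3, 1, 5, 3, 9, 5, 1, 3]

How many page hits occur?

2 -> miss, frames [2]
1 -> miss, frames [2, 1]
2 -> hit
4 -> miss, frames [1, 2, 4]
1 -> hit
5 -> miss, evict 2, frames [4, 1, 5]
3 -> miss, evict 4, frames [1, 5, 3]
1 -> hit
5 -> hit
3 -> hit
9 -> miss, evict 1, frames [5, 3, 9]
5 -> hit
1 -> miss, evict 3, frames [9, 5, 1]
3 -> miss, evict 9, frames [5, 1, 3]
Hits: 6.

6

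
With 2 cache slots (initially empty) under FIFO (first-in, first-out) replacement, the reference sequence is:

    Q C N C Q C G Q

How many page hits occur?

Q: miss, frames (Q)
C: miss, frames (Q C)
N: miss, evict Q, frames (C N)
C: hit
Q: miss, evict C, frames (N Q)
C: miss, evict N, frames (Q C)
G: miss, evict Q, frames (C G)
Q: miss, evict C, frames (G Q)
Hits: 1.

1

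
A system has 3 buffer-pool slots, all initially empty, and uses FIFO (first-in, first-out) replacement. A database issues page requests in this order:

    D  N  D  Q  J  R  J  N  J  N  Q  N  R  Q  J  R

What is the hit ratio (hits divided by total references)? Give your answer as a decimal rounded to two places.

0.44

D → fault, frames (D)
N → fault, frames (D N)
D → hit
Q → fault, frames (D N Q)
J → fault, evict D, frames (N Q J)
R → fault, evict N, frames (Q J R)
J → hit
N → fault, evict Q, frames (J R N)
J → hit
N → hit
Q → fault, evict J, frames (R N Q)
N → hit
R → hit
Q → hit
J → fault, evict R, frames (N Q J)
R → fault, evict N, frames (Q J R)
Hits: 7 of 16 references → 7/16 = 0.4375.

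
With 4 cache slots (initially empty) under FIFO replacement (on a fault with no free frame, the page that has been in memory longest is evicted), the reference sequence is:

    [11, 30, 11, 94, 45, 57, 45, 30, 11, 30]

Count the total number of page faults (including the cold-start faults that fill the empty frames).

11: fault, frames {11}
30: fault, frames {11,30}
11: hit
94: fault, frames {11,30,94}
45: fault, frames {11,30,94,45}
57: fault, evict 11, frames {30,94,45,57}
45: hit
30: hit
11: fault, evict 30, frames {94,45,57,11}
30: fault, evict 94, frames {45,57,11,30}
Page faults: 7.

7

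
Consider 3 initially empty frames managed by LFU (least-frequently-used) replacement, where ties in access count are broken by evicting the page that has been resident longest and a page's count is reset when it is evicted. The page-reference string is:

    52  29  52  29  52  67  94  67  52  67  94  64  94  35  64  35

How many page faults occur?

52 → miss, frames {52}
29 → miss, frames {52,29}
52 → hit
29 → hit
52 → hit
67 → miss, frames {52,29,67}
94 → miss, evict 67, frames {52,29,94}
67 → miss, evict 94, frames {52,29,67}
52 → hit
67 → hit
94 → miss, evict 29, frames {52,67,94}
64 → miss, evict 94, frames {52,67,64}
94 → miss, evict 64, frames {52,67,94}
35 → miss, evict 94, frames {52,67,35}
64 → miss, evict 35, frames {52,67,64}
35 → miss, evict 64, frames {52,67,35}
Page faults: 11.

11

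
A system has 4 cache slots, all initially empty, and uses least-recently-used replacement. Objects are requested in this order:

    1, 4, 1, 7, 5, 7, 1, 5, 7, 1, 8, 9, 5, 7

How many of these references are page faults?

1: fault, frames [1]
4: fault, frames [1, 4]
1: hit
7: fault, frames [4, 1, 7]
5: fault, frames [4, 1, 7, 5]
7: hit
1: hit
5: hit
7: hit
1: hit
8: fault, evict 4, frames [5, 7, 1, 8]
9: fault, evict 5, frames [7, 1, 8, 9]
5: fault, evict 7, frames [1, 8, 9, 5]
7: fault, evict 1, frames [8, 9, 5, 7]
Page faults: 8.

8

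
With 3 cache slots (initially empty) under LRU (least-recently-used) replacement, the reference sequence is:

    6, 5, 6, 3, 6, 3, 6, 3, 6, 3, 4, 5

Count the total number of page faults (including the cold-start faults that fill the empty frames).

6 → fault, frames {6}
5 → fault, frames {6,5}
6 → hit
3 → fault, frames {5,6,3}
6 → hit
3 → hit
6 → hit
3 → hit
6 → hit
3 → hit
4 → fault, evict 5, frames {6,3,4}
5 → fault, evict 6, frames {3,4,5}
Page faults: 5.

5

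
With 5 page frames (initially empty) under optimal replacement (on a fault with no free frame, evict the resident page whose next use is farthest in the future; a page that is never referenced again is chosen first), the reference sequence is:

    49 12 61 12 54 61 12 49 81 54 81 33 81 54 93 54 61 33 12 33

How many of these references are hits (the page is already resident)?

13

49: fault, frames [49]
12: fault, frames [49, 12]
61: fault, frames [49, 12, 61]
12: hit
54: fault, frames [49, 12, 61, 54]
61: hit
12: hit
49: hit
81: fault, frames [49, 12, 61, 54, 81]
54: hit
81: hit
33: fault, evict 49, frames [12, 61, 54, 81, 33]
81: hit
54: hit
93: fault, evict 81, frames [12, 61, 54, 33, 93]
54: hit
61: hit
33: hit
12: hit
33: hit
Hits: 13.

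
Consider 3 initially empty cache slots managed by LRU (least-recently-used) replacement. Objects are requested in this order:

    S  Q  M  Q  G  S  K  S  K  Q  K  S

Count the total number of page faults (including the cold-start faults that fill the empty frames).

S: fault, frames [S]
Q: fault, frames [S, Q]
M: fault, frames [S, Q, M]
Q: hit
G: fault, evict S, frames [M, Q, G]
S: fault, evict M, frames [Q, G, S]
K: fault, evict Q, frames [G, S, K]
S: hit
K: hit
Q: fault, evict G, frames [S, K, Q]
K: hit
S: hit
Page faults: 7.

7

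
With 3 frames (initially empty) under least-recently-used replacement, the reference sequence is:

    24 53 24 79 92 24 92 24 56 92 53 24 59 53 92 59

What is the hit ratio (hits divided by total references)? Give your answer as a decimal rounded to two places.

0.44

24 → miss, frames {24}
53 → miss, frames {24,53}
24 → hit
79 → miss, frames {53,24,79}
92 → miss, evict 53, frames {24,79,92}
24 → hit
92 → hit
24 → hit
56 → miss, evict 79, frames {92,24,56}
92 → hit
53 → miss, evict 24, frames {56,92,53}
24 → miss, evict 56, frames {92,53,24}
59 → miss, evict 92, frames {53,24,59}
53 → hit
92 → miss, evict 24, frames {59,53,92}
59 → hit
Hits: 7 of 16 references → 7/16 = 0.4375.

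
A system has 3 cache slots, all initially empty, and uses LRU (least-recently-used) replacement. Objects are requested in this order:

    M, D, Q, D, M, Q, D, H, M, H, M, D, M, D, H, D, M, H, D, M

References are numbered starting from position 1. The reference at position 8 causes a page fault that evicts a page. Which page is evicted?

pos 1: M -> miss, frames [M]
pos 2: D -> miss, frames [M, D]
pos 3: Q -> miss, frames [M, D, Q]
pos 4: D -> hit
pos 5: M -> hit
pos 6: Q -> hit
pos 7: D -> hit
pos 8: H -> miss, evict M, frames [Q, D, H]
At position 8, page M is evicted.

M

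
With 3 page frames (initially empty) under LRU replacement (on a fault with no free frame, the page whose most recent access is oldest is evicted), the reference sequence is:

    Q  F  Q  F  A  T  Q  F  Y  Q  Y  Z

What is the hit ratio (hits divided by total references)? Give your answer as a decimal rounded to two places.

Q -> fault, frames [Q]
F -> fault, frames [Q, F]
Q -> hit
F -> hit
A -> fault, frames [Q, F, A]
T -> fault, evict Q, frames [F, A, T]
Q -> fault, evict F, frames [A, T, Q]
F -> fault, evict A, frames [T, Q, F]
Y -> fault, evict T, frames [Q, F, Y]
Q -> hit
Y -> hit
Z -> fault, evict F, frames [Q, Y, Z]
Hits: 4 of 12 references → 4/12 = 0.3333.

0.33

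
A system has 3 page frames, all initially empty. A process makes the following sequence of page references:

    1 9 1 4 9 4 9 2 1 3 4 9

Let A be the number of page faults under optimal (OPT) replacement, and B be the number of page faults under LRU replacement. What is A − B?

Under OPT: F F . F . . . F . F . F → 6 faults.
Under LRU: F F . F . . . F F F F F → 8 faults.
A − B = 6 − 8 = -2.

-2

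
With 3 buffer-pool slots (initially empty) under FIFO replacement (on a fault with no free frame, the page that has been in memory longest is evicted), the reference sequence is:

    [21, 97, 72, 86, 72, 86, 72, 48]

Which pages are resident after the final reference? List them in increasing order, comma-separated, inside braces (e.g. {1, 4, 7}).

21 → miss, frames (21)
97 → miss, frames (21 97)
72 → miss, frames (21 97 72)
86 → miss, evict 21, frames (97 72 86)
72 → hit
86 → hit
72 → hit
48 → miss, evict 97, frames (72 86 48)

{48, 72, 86}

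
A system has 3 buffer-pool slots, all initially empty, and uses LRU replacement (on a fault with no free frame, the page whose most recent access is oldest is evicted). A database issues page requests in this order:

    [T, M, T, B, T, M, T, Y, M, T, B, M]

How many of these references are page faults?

5

T -> fault, frames {T}
M -> fault, frames {T,M}
T -> hit
B -> fault, frames {M,T,B}
T -> hit
M -> hit
T -> hit
Y -> fault, evict B, frames {M,T,Y}
M -> hit
T -> hit
B -> fault, evict Y, frames {M,T,B}
M -> hit
Page faults: 5.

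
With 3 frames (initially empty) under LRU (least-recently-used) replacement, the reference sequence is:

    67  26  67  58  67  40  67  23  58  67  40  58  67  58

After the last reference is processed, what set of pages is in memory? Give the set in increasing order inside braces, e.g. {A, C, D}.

67 -> fault, frames (67)
26 -> fault, frames (67 26)
67 -> hit
58 -> fault, frames (26 67 58)
67 -> hit
40 -> fault, evict 26, frames (58 67 40)
67 -> hit
23 -> fault, evict 58, frames (40 67 23)
58 -> fault, evict 40, frames (67 23 58)
67 -> hit
40 -> fault, evict 23, frames (58 67 40)
58 -> hit
67 -> hit
58 -> hit

{40, 58, 67}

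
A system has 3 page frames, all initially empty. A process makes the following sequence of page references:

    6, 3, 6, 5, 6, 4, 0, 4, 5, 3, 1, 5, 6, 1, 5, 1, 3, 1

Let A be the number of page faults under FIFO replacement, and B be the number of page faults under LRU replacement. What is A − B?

1

Under FIFO: F F . F . F F . . F F F F . . . F F → 11 faults.
Under LRU: F F . F . F F . F F F . F . . . F . → 10 faults.
A − B = 11 − 10 = 1.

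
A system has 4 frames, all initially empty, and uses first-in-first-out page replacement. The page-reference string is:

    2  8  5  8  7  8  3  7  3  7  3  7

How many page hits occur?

2 → fault, frames [2]
8 → fault, frames [2, 8]
5 → fault, frames [2, 8, 5]
8 → hit
7 → fault, frames [2, 8, 5, 7]
8 → hit
3 → fault, evict 2, frames [8, 5, 7, 3]
7 → hit
3 → hit
7 → hit
3 → hit
7 → hit
Hits: 7.

7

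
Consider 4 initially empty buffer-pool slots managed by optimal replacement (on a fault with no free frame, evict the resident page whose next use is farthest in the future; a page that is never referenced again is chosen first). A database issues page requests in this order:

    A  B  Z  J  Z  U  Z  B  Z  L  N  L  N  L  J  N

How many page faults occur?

7

A -> miss, frames (A)
B -> miss, frames (A B)
Z -> miss, frames (A B Z)
J -> miss, frames (A B Z J)
Z -> hit
U -> miss, evict A, frames (B Z J U)
Z -> hit
B -> hit
Z -> hit
L -> miss, evict U, frames (B Z J L)
N -> miss, evict Z, frames (B J L N)
L -> hit
N -> hit
L -> hit
J -> hit
N -> hit
Page faults: 7.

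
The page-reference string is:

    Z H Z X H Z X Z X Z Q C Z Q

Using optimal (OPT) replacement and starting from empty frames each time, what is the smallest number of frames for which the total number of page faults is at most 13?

2

f=1: 14 faults
f=2: 7 faults
f=3: 5 faults
f=4: 5 faults
f=5: 5 faults
Smallest f with faults ≤ 13 is 2.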